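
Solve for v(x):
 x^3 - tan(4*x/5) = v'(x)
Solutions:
 v(x) = C1 + x^4/4 + 5*log(cos(4*x/5))/4


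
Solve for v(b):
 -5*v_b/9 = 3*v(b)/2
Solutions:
 v(b) = C1*exp(-27*b/10)


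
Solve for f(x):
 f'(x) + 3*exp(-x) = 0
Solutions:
 f(x) = C1 + 3*exp(-x)


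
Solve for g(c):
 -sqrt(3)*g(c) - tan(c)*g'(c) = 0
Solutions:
 g(c) = C1/sin(c)^(sqrt(3))


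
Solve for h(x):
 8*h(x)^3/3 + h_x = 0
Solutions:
 h(x) = -sqrt(6)*sqrt(-1/(C1 - 8*x))/2
 h(x) = sqrt(6)*sqrt(-1/(C1 - 8*x))/2


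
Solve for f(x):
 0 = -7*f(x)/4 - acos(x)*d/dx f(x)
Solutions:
 f(x) = C1*exp(-7*Integral(1/acos(x), x)/4)


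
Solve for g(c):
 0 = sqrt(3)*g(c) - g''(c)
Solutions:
 g(c) = C1*exp(-3^(1/4)*c) + C2*exp(3^(1/4)*c)


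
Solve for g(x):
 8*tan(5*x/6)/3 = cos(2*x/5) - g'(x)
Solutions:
 g(x) = C1 + 16*log(cos(5*x/6))/5 + 5*sin(2*x/5)/2


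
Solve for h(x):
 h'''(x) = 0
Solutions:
 h(x) = C1 + C2*x + C3*x^2


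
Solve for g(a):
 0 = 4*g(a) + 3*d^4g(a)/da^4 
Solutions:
 g(a) = (C1*sin(3^(3/4)*a/3) + C2*cos(3^(3/4)*a/3))*exp(-3^(3/4)*a/3) + (C3*sin(3^(3/4)*a/3) + C4*cos(3^(3/4)*a/3))*exp(3^(3/4)*a/3)


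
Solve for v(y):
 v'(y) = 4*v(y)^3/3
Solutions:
 v(y) = -sqrt(6)*sqrt(-1/(C1 + 4*y))/2
 v(y) = sqrt(6)*sqrt(-1/(C1 + 4*y))/2


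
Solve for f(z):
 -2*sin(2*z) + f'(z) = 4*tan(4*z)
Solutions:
 f(z) = C1 - log(cos(4*z)) - cos(2*z)


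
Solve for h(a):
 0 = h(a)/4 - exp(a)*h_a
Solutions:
 h(a) = C1*exp(-exp(-a)/4)


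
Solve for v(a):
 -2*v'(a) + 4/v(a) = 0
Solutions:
 v(a) = -sqrt(C1 + 4*a)
 v(a) = sqrt(C1 + 4*a)


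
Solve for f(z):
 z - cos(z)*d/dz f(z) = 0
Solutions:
 f(z) = C1 + Integral(z/cos(z), z)


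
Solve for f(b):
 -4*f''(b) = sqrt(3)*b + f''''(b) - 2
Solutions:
 f(b) = C1 + C2*b + C3*sin(2*b) + C4*cos(2*b) - sqrt(3)*b^3/24 + b^2/4


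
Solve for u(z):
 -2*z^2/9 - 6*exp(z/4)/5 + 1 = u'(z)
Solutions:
 u(z) = C1 - 2*z^3/27 + z - 24*exp(z/4)/5


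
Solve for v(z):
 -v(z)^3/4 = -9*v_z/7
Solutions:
 v(z) = -3*sqrt(2)*sqrt(-1/(C1 + 7*z))
 v(z) = 3*sqrt(2)*sqrt(-1/(C1 + 7*z))


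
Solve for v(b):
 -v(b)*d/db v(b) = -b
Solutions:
 v(b) = -sqrt(C1 + b^2)
 v(b) = sqrt(C1 + b^2)


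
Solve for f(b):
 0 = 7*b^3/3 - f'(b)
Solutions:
 f(b) = C1 + 7*b^4/12


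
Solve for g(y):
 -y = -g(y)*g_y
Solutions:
 g(y) = -sqrt(C1 + y^2)
 g(y) = sqrt(C1 + y^2)


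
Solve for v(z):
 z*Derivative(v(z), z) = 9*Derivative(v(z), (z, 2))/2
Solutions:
 v(z) = C1 + C2*erfi(z/3)


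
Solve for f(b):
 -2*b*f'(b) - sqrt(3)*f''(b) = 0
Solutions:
 f(b) = C1 + C2*erf(3^(3/4)*b/3)


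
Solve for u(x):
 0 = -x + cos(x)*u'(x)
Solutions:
 u(x) = C1 + Integral(x/cos(x), x)


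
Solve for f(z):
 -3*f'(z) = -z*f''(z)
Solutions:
 f(z) = C1 + C2*z^4


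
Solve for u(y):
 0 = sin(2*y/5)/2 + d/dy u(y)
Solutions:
 u(y) = C1 + 5*cos(2*y/5)/4


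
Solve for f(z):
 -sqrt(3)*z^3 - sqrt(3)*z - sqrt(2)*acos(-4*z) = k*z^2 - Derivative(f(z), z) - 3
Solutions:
 f(z) = C1 + k*z^3/3 + sqrt(3)*z^4/4 + sqrt(3)*z^2/2 - 3*z + sqrt(2)*(z*acos(-4*z) + sqrt(1 - 16*z^2)/4)


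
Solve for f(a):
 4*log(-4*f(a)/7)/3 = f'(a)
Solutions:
 -3*Integral(1/(log(-_y) - log(7) + 2*log(2)), (_y, f(a)))/4 = C1 - a


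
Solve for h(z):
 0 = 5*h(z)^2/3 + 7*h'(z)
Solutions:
 h(z) = 21/(C1 + 5*z)


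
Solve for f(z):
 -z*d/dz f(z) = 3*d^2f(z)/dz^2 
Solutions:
 f(z) = C1 + C2*erf(sqrt(6)*z/6)


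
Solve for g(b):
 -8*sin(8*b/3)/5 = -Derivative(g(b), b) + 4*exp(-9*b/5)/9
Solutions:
 g(b) = C1 - 3*cos(8*b/3)/5 - 20*exp(-9*b/5)/81


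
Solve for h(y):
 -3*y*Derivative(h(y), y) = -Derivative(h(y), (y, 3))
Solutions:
 h(y) = C1 + Integral(C2*airyai(3^(1/3)*y) + C3*airybi(3^(1/3)*y), y)


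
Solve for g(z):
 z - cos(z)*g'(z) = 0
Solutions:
 g(z) = C1 + Integral(z/cos(z), z)


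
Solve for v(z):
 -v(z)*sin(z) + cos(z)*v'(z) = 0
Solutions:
 v(z) = C1/cos(z)


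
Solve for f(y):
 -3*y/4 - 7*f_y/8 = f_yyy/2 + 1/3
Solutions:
 f(y) = C1 + C2*sin(sqrt(7)*y/2) + C3*cos(sqrt(7)*y/2) - 3*y^2/7 - 8*y/21


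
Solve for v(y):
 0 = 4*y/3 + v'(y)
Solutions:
 v(y) = C1 - 2*y^2/3


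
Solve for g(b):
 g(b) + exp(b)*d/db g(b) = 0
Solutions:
 g(b) = C1*exp(exp(-b))


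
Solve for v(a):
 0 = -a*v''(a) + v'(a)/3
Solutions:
 v(a) = C1 + C2*a^(4/3)


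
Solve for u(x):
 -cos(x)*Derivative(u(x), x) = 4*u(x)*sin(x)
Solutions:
 u(x) = C1*cos(x)^4


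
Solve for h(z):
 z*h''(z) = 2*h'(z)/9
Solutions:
 h(z) = C1 + C2*z^(11/9)


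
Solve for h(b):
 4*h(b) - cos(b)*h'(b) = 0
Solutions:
 h(b) = C1*(sin(b)^2 + 2*sin(b) + 1)/(sin(b)^2 - 2*sin(b) + 1)


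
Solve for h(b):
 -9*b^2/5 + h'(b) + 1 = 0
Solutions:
 h(b) = C1 + 3*b^3/5 - b


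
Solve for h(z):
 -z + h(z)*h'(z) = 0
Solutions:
 h(z) = -sqrt(C1 + z^2)
 h(z) = sqrt(C1 + z^2)


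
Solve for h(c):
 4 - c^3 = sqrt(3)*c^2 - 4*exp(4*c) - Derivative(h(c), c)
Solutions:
 h(c) = C1 + c^4/4 + sqrt(3)*c^3/3 - 4*c - exp(4*c)


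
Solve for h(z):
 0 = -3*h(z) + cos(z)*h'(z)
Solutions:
 h(z) = C1*(sin(z) + 1)^(3/2)/(sin(z) - 1)^(3/2)


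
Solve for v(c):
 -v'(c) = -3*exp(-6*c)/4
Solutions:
 v(c) = C1 - exp(-6*c)/8


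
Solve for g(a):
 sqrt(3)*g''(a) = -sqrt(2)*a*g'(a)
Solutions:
 g(a) = C1 + C2*erf(6^(3/4)*a/6)


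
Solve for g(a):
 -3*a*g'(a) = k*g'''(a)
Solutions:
 g(a) = C1 + Integral(C2*airyai(3^(1/3)*a*(-1/k)^(1/3)) + C3*airybi(3^(1/3)*a*(-1/k)^(1/3)), a)


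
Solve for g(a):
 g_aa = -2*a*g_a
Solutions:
 g(a) = C1 + C2*erf(a)


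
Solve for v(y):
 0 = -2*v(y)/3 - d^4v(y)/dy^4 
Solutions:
 v(y) = (C1*sin(6^(3/4)*y/6) + C2*cos(6^(3/4)*y/6))*exp(-6^(3/4)*y/6) + (C3*sin(6^(3/4)*y/6) + C4*cos(6^(3/4)*y/6))*exp(6^(3/4)*y/6)


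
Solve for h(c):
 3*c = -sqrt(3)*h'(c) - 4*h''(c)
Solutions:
 h(c) = C1 + C2*exp(-sqrt(3)*c/4) - sqrt(3)*c^2/2 + 4*c


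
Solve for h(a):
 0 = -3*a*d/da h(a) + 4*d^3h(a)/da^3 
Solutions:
 h(a) = C1 + Integral(C2*airyai(6^(1/3)*a/2) + C3*airybi(6^(1/3)*a/2), a)


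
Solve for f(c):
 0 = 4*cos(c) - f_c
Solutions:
 f(c) = C1 + 4*sin(c)


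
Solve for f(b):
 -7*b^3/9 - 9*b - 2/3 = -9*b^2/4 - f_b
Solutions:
 f(b) = C1 + 7*b^4/36 - 3*b^3/4 + 9*b^2/2 + 2*b/3


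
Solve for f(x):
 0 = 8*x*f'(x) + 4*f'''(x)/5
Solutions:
 f(x) = C1 + Integral(C2*airyai(-10^(1/3)*x) + C3*airybi(-10^(1/3)*x), x)


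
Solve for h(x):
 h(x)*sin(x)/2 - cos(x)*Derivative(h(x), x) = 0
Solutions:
 h(x) = C1/sqrt(cos(x))


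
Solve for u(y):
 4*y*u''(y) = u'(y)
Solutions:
 u(y) = C1 + C2*y^(5/4)


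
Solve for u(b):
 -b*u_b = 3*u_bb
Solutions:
 u(b) = C1 + C2*erf(sqrt(6)*b/6)


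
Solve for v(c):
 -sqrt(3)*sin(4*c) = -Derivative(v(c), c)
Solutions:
 v(c) = C1 - sqrt(3)*cos(4*c)/4


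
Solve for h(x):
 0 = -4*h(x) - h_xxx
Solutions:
 h(x) = C3*exp(-2^(2/3)*x) + (C1*sin(2^(2/3)*sqrt(3)*x/2) + C2*cos(2^(2/3)*sqrt(3)*x/2))*exp(2^(2/3)*x/2)


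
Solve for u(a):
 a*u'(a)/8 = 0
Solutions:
 u(a) = C1


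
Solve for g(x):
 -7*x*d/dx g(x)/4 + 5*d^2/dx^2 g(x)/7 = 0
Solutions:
 g(x) = C1 + C2*erfi(7*sqrt(10)*x/20)


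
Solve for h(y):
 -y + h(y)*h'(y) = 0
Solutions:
 h(y) = -sqrt(C1 + y^2)
 h(y) = sqrt(C1 + y^2)


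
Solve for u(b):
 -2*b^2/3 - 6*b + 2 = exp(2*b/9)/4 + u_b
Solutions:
 u(b) = C1 - 2*b^3/9 - 3*b^2 + 2*b - 9*exp(2*b/9)/8


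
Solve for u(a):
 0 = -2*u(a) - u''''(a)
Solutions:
 u(a) = (C1*sin(2^(3/4)*a/2) + C2*cos(2^(3/4)*a/2))*exp(-2^(3/4)*a/2) + (C3*sin(2^(3/4)*a/2) + C4*cos(2^(3/4)*a/2))*exp(2^(3/4)*a/2)


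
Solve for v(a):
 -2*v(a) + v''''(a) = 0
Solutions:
 v(a) = C1*exp(-2^(1/4)*a) + C2*exp(2^(1/4)*a) + C3*sin(2^(1/4)*a) + C4*cos(2^(1/4)*a)


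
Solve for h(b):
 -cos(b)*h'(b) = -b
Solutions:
 h(b) = C1 + Integral(b/cos(b), b)


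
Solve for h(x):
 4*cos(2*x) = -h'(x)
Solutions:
 h(x) = C1 - 2*sin(2*x)


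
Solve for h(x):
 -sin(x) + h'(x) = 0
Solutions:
 h(x) = C1 - cos(x)


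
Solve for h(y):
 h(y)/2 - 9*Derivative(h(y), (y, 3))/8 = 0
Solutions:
 h(y) = C3*exp(2^(2/3)*3^(1/3)*y/3) + (C1*sin(2^(2/3)*3^(5/6)*y/6) + C2*cos(2^(2/3)*3^(5/6)*y/6))*exp(-2^(2/3)*3^(1/3)*y/6)


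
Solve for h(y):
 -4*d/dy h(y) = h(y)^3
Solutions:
 h(y) = -sqrt(2)*sqrt(-1/(C1 - y))
 h(y) = sqrt(2)*sqrt(-1/(C1 - y))


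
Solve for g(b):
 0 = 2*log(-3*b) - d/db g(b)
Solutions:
 g(b) = C1 + 2*b*log(-b) + 2*b*(-1 + log(3))


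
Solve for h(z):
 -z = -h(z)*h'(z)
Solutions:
 h(z) = -sqrt(C1 + z^2)
 h(z) = sqrt(C1 + z^2)


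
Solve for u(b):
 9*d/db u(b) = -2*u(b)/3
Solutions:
 u(b) = C1*exp(-2*b/27)


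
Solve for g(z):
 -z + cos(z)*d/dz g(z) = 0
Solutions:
 g(z) = C1 + Integral(z/cos(z), z)


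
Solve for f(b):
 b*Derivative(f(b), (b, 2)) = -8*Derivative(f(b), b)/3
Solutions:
 f(b) = C1 + C2/b^(5/3)


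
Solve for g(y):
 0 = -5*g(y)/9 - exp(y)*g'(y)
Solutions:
 g(y) = C1*exp(5*exp(-y)/9)


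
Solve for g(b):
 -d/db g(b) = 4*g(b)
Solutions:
 g(b) = C1*exp(-4*b)


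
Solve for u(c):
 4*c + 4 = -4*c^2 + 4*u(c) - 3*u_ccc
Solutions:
 u(c) = C3*exp(6^(2/3)*c/3) + c^2 + c + (C1*sin(2^(2/3)*3^(1/6)*c/2) + C2*cos(2^(2/3)*3^(1/6)*c/2))*exp(-6^(2/3)*c/6) + 1


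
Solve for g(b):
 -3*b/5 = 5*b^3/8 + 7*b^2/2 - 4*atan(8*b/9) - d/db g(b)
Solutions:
 g(b) = C1 + 5*b^4/32 + 7*b^3/6 + 3*b^2/10 - 4*b*atan(8*b/9) + 9*log(64*b^2 + 81)/4


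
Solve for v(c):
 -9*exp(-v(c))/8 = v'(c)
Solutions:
 v(c) = log(C1 - 9*c/8)


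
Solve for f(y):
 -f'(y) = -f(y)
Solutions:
 f(y) = C1*exp(y)


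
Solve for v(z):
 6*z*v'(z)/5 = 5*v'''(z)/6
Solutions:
 v(z) = C1 + Integral(C2*airyai(5^(1/3)*6^(2/3)*z/5) + C3*airybi(5^(1/3)*6^(2/3)*z/5), z)


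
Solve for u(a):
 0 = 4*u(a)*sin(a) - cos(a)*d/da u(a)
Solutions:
 u(a) = C1/cos(a)^4


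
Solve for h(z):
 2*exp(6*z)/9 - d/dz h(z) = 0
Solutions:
 h(z) = C1 + exp(6*z)/27


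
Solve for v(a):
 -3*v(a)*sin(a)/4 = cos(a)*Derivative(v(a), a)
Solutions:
 v(a) = C1*cos(a)^(3/4)


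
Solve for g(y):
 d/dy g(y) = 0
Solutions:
 g(y) = C1


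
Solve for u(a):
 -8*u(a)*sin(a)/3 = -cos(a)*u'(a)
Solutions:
 u(a) = C1/cos(a)^(8/3)


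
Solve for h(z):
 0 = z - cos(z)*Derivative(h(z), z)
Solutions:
 h(z) = C1 + Integral(z/cos(z), z)


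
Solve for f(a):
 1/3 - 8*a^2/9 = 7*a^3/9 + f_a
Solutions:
 f(a) = C1 - 7*a^4/36 - 8*a^3/27 + a/3


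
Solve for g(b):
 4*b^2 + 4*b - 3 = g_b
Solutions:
 g(b) = C1 + 4*b^3/3 + 2*b^2 - 3*b


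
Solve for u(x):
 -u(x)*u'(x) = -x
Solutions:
 u(x) = -sqrt(C1 + x^2)
 u(x) = sqrt(C1 + x^2)


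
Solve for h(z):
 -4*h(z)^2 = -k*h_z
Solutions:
 h(z) = -k/(C1*k + 4*z)


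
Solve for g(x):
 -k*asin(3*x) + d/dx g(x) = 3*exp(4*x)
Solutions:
 g(x) = C1 + k*(x*asin(3*x) + sqrt(1 - 9*x^2)/3) + 3*exp(4*x)/4


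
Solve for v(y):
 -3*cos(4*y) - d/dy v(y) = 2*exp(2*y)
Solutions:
 v(y) = C1 - exp(2*y) - 3*sin(4*y)/4


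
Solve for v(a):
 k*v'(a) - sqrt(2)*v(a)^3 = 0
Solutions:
 v(a) = -sqrt(2)*sqrt(-k/(C1*k + sqrt(2)*a))/2
 v(a) = sqrt(2)*sqrt(-k/(C1*k + sqrt(2)*a))/2


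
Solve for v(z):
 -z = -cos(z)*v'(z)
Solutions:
 v(z) = C1 + Integral(z/cos(z), z)


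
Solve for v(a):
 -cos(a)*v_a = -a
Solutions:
 v(a) = C1 + Integral(a/cos(a), a)


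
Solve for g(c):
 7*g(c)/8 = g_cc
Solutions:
 g(c) = C1*exp(-sqrt(14)*c/4) + C2*exp(sqrt(14)*c/4)


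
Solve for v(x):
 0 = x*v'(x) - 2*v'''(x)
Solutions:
 v(x) = C1 + Integral(C2*airyai(2^(2/3)*x/2) + C3*airybi(2^(2/3)*x/2), x)


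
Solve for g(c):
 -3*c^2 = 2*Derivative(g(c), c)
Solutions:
 g(c) = C1 - c^3/2


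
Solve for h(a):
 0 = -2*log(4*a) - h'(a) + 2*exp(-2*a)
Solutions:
 h(a) = C1 - 2*a*log(a) + 2*a*(1 - 2*log(2)) - exp(-2*a)


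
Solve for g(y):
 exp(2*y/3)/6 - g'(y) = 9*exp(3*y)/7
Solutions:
 g(y) = C1 + exp(2*y/3)/4 - 3*exp(3*y)/7


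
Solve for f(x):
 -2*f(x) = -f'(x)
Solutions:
 f(x) = C1*exp(2*x)


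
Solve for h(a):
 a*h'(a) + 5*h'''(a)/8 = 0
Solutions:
 h(a) = C1 + Integral(C2*airyai(-2*5^(2/3)*a/5) + C3*airybi(-2*5^(2/3)*a/5), a)


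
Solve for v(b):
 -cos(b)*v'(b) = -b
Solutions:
 v(b) = C1 + Integral(b/cos(b), b)


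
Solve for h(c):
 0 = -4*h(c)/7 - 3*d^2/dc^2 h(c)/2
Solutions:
 h(c) = C1*sin(2*sqrt(42)*c/21) + C2*cos(2*sqrt(42)*c/21)


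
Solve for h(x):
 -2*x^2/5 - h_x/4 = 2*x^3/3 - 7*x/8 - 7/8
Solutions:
 h(x) = C1 - 2*x^4/3 - 8*x^3/15 + 7*x^2/4 + 7*x/2


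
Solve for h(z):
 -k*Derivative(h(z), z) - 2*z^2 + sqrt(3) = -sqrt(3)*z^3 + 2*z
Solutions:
 h(z) = C1 + sqrt(3)*z^4/(4*k) - 2*z^3/(3*k) - z^2/k + sqrt(3)*z/k


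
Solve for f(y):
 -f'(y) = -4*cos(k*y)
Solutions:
 f(y) = C1 + 4*sin(k*y)/k


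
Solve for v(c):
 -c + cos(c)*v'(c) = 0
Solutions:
 v(c) = C1 + Integral(c/cos(c), c)


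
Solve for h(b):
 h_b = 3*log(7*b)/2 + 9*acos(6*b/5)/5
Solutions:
 h(b) = C1 + 3*b*log(b)/2 + 9*b*acos(6*b/5)/5 - 3*b/2 + 3*b*log(7)/2 - 3*sqrt(25 - 36*b^2)/10


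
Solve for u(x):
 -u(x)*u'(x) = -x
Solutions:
 u(x) = -sqrt(C1 + x^2)
 u(x) = sqrt(C1 + x^2)


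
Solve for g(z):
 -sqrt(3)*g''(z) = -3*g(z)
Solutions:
 g(z) = C1*exp(-3^(1/4)*z) + C2*exp(3^(1/4)*z)


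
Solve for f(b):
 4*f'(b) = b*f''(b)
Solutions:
 f(b) = C1 + C2*b^5


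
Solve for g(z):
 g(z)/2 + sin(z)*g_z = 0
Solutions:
 g(z) = C1*(cos(z) + 1)^(1/4)/(cos(z) - 1)^(1/4)


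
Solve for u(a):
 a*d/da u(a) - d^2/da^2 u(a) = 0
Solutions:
 u(a) = C1 + C2*erfi(sqrt(2)*a/2)


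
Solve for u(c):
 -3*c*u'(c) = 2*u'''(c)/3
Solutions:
 u(c) = C1 + Integral(C2*airyai(-6^(2/3)*c/2) + C3*airybi(-6^(2/3)*c/2), c)


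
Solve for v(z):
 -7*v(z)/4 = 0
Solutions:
 v(z) = 0


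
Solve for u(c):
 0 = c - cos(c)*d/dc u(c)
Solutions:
 u(c) = C1 + Integral(c/cos(c), c)


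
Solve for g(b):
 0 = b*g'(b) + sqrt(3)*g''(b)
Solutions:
 g(b) = C1 + C2*erf(sqrt(2)*3^(3/4)*b/6)


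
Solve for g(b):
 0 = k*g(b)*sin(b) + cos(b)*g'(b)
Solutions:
 g(b) = C1*exp(k*log(cos(b)))


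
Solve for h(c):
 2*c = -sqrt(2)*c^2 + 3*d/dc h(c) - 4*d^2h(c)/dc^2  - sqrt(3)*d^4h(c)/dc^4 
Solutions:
 h(c) = C1 + C2*exp(c*(-2^(2/3)*3^(1/6)*(27 + sqrt(256*sqrt(3) + 729))^(1/3) + 8*6^(1/3)/(27 + sqrt(256*sqrt(3) + 729))^(1/3))/12)*sin(c*(8*2^(1/3)*3^(5/6)/(27 + sqrt(256*sqrt(3) + 729))^(1/3) + 6^(2/3)*(27 + sqrt(256*sqrt(3) + 729))^(1/3))/12) + C3*exp(c*(-2^(2/3)*3^(1/6)*(27 + sqrt(256*sqrt(3) + 729))^(1/3) + 8*6^(1/3)/(27 + sqrt(256*sqrt(3) + 729))^(1/3))/12)*cos(c*(8*2^(1/3)*3^(5/6)/(27 + sqrt(256*sqrt(3) + 729))^(1/3) + 6^(2/3)*(27 + sqrt(256*sqrt(3) + 729))^(1/3))/12) + C4*exp(-c*(-2^(2/3)*3^(1/6)*(27 + sqrt(256*sqrt(3) + 729))^(1/3) + 8*6^(1/3)/(27 + sqrt(256*sqrt(3) + 729))^(1/3))/6) + sqrt(2)*c^3/9 + c^2/3 + 4*sqrt(2)*c^2/9 + 8*c/9 + 32*sqrt(2)*c/27


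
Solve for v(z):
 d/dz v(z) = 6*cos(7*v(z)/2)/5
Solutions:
 -6*z/5 - log(sin(7*v(z)/2) - 1)/7 + log(sin(7*v(z)/2) + 1)/7 = C1


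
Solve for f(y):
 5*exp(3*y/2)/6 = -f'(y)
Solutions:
 f(y) = C1 - 5*exp(3*y/2)/9


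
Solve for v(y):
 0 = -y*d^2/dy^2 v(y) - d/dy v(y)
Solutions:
 v(y) = C1 + C2*log(y)


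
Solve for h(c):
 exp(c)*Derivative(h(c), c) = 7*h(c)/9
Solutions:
 h(c) = C1*exp(-7*exp(-c)/9)


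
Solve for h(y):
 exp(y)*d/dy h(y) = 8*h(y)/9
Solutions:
 h(y) = C1*exp(-8*exp(-y)/9)


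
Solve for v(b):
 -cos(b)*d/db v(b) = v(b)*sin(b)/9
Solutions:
 v(b) = C1*cos(b)^(1/9)


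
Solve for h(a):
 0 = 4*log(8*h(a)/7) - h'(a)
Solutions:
 -Integral(1/(log(_y) - log(7) + 3*log(2)), (_y, h(a)))/4 = C1 - a


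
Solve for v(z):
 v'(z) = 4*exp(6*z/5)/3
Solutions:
 v(z) = C1 + 10*exp(6*z/5)/9


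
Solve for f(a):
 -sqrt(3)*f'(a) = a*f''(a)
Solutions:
 f(a) = C1 + C2*a^(1 - sqrt(3))


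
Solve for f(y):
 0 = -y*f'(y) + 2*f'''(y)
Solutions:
 f(y) = C1 + Integral(C2*airyai(2^(2/3)*y/2) + C3*airybi(2^(2/3)*y/2), y)


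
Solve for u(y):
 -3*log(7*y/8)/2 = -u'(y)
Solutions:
 u(y) = C1 + 3*y*log(y)/2 - 9*y*log(2)/2 - 3*y/2 + 3*y*log(7)/2


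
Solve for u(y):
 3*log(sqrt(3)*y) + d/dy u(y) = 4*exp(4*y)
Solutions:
 u(y) = C1 - 3*y*log(y) + y*(3 - 3*log(3)/2) + exp(4*y)


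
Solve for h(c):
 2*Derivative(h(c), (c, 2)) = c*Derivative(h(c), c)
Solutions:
 h(c) = C1 + C2*erfi(c/2)


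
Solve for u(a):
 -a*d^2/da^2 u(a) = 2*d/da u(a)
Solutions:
 u(a) = C1 + C2/a


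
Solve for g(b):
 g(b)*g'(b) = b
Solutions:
 g(b) = -sqrt(C1 + b^2)
 g(b) = sqrt(C1 + b^2)


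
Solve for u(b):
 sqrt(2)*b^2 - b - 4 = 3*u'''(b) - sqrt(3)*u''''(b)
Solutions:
 u(b) = C1 + C2*b + C3*b^2 + C4*exp(sqrt(3)*b) + sqrt(2)*b^5/180 + b^4*(-3 + 2*sqrt(6))/216 + b^3*(-12 - sqrt(3) + 2*sqrt(2))/54


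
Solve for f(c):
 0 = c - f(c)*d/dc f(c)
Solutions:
 f(c) = -sqrt(C1 + c^2)
 f(c) = sqrt(C1 + c^2)


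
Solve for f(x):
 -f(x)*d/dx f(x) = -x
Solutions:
 f(x) = -sqrt(C1 + x^2)
 f(x) = sqrt(C1 + x^2)


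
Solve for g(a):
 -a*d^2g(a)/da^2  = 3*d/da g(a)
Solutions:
 g(a) = C1 + C2/a^2


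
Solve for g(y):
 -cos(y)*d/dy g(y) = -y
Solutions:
 g(y) = C1 + Integral(y/cos(y), y)


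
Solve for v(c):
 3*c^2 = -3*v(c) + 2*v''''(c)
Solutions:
 v(c) = C1*exp(-2^(3/4)*3^(1/4)*c/2) + C2*exp(2^(3/4)*3^(1/4)*c/2) + C3*sin(2^(3/4)*3^(1/4)*c/2) + C4*cos(2^(3/4)*3^(1/4)*c/2) - c^2


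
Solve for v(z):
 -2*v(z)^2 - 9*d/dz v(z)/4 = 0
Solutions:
 v(z) = 9/(C1 + 8*z)


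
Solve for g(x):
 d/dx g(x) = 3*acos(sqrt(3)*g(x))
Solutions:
 Integral(1/acos(sqrt(3)*_y), (_y, g(x))) = C1 + 3*x


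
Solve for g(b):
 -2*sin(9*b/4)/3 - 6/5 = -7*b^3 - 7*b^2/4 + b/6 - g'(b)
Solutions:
 g(b) = C1 - 7*b^4/4 - 7*b^3/12 + b^2/12 + 6*b/5 - 8*cos(9*b/4)/27


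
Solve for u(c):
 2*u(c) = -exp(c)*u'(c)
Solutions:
 u(c) = C1*exp(2*exp(-c))


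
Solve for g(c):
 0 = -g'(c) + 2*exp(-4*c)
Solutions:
 g(c) = C1 - exp(-4*c)/2


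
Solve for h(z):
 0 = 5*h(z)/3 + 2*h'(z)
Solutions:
 h(z) = C1*exp(-5*z/6)


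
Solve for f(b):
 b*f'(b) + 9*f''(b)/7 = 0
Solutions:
 f(b) = C1 + C2*erf(sqrt(14)*b/6)


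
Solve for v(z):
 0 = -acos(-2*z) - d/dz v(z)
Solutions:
 v(z) = C1 - z*acos(-2*z) - sqrt(1 - 4*z^2)/2


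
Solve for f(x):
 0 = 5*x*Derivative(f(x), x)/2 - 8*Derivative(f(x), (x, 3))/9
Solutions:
 f(x) = C1 + Integral(C2*airyai(2^(2/3)*45^(1/3)*x/4) + C3*airybi(2^(2/3)*45^(1/3)*x/4), x)


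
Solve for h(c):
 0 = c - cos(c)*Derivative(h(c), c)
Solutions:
 h(c) = C1 + Integral(c/cos(c), c)


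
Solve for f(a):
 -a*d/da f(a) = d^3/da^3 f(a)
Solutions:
 f(a) = C1 + Integral(C2*airyai(-a) + C3*airybi(-a), a)


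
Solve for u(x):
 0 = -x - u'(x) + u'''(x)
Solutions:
 u(x) = C1 + C2*exp(-x) + C3*exp(x) - x^2/2


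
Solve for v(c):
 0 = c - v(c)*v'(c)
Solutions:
 v(c) = -sqrt(C1 + c^2)
 v(c) = sqrt(C1 + c^2)


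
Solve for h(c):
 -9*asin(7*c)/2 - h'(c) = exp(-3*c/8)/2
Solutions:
 h(c) = C1 - 9*c*asin(7*c)/2 - 9*sqrt(1 - 49*c^2)/14 + 4*exp(-3*c/8)/3


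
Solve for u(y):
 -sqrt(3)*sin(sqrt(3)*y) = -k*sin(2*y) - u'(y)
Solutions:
 u(y) = C1 + k*cos(2*y)/2 - cos(sqrt(3)*y)


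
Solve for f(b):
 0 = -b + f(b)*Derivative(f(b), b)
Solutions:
 f(b) = -sqrt(C1 + b^2)
 f(b) = sqrt(C1 + b^2)


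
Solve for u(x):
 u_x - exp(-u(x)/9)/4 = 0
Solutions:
 u(x) = 9*log(C1 + x/36)


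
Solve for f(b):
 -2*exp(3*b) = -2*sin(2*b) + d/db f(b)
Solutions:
 f(b) = C1 - 2*exp(3*b)/3 - cos(2*b)


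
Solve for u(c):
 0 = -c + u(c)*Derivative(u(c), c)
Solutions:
 u(c) = -sqrt(C1 + c^2)
 u(c) = sqrt(C1 + c^2)


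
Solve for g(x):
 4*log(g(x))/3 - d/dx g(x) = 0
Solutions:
 li(g(x)) = C1 + 4*x/3


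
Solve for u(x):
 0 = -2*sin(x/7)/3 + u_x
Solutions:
 u(x) = C1 - 14*cos(x/7)/3


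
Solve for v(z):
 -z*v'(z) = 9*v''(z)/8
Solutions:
 v(z) = C1 + C2*erf(2*z/3)


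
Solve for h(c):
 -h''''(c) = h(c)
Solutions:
 h(c) = (C1*sin(sqrt(2)*c/2) + C2*cos(sqrt(2)*c/2))*exp(-sqrt(2)*c/2) + (C3*sin(sqrt(2)*c/2) + C4*cos(sqrt(2)*c/2))*exp(sqrt(2)*c/2)


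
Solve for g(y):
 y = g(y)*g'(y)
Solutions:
 g(y) = -sqrt(C1 + y^2)
 g(y) = sqrt(C1 + y^2)


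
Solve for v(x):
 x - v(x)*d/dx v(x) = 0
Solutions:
 v(x) = -sqrt(C1 + x^2)
 v(x) = sqrt(C1 + x^2)


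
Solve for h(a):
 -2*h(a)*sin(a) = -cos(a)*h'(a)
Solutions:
 h(a) = C1/cos(a)^2


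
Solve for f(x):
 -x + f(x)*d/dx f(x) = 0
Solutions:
 f(x) = -sqrt(C1 + x^2)
 f(x) = sqrt(C1 + x^2)


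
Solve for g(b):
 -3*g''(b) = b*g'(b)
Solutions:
 g(b) = C1 + C2*erf(sqrt(6)*b/6)


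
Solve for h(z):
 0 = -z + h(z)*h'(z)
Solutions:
 h(z) = -sqrt(C1 + z^2)
 h(z) = sqrt(C1 + z^2)


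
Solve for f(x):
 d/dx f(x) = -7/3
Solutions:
 f(x) = C1 - 7*x/3


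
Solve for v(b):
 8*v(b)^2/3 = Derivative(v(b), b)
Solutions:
 v(b) = -3/(C1 + 8*b)


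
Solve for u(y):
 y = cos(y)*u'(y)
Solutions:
 u(y) = C1 + Integral(y/cos(y), y)


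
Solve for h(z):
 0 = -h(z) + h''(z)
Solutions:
 h(z) = C1*exp(-z) + C2*exp(z)


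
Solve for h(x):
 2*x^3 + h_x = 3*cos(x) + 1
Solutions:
 h(x) = C1 - x^4/2 + x + 3*sin(x)


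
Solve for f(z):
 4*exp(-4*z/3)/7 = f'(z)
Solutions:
 f(z) = C1 - 3*exp(-4*z/3)/7


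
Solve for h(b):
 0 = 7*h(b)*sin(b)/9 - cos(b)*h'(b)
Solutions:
 h(b) = C1/cos(b)^(7/9)


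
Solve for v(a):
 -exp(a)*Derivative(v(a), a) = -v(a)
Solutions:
 v(a) = C1*exp(-exp(-a))


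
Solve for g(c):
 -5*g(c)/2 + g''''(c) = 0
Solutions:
 g(c) = C1*exp(-2^(3/4)*5^(1/4)*c/2) + C2*exp(2^(3/4)*5^(1/4)*c/2) + C3*sin(2^(3/4)*5^(1/4)*c/2) + C4*cos(2^(3/4)*5^(1/4)*c/2)


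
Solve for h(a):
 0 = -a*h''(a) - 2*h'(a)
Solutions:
 h(a) = C1 + C2/a


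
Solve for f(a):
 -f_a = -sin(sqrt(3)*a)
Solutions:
 f(a) = C1 - sqrt(3)*cos(sqrt(3)*a)/3


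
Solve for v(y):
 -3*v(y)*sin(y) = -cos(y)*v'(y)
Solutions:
 v(y) = C1/cos(y)^3


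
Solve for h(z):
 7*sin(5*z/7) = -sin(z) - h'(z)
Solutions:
 h(z) = C1 + 49*cos(5*z/7)/5 + cos(z)


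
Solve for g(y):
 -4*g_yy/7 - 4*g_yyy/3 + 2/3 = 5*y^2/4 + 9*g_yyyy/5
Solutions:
 g(y) = C1 + C2*y - 35*y^4/192 + 245*y^3/144 - 2555*y^2/576 + (C3*sin(2*sqrt(1610)*y/189) + C4*cos(2*sqrt(1610)*y/189))*exp(-10*y/27)


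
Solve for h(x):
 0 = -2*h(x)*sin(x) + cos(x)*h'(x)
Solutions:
 h(x) = C1/cos(x)^2


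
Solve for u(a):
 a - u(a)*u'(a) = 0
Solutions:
 u(a) = -sqrt(C1 + a^2)
 u(a) = sqrt(C1 + a^2)


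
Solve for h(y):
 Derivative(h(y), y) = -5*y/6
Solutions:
 h(y) = C1 - 5*y^2/12


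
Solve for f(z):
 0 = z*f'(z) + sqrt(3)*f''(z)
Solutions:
 f(z) = C1 + C2*erf(sqrt(2)*3^(3/4)*z/6)


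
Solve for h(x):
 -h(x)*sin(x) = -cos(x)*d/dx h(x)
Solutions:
 h(x) = C1/cos(x)


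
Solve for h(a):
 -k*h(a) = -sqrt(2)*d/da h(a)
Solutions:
 h(a) = C1*exp(sqrt(2)*a*k/2)


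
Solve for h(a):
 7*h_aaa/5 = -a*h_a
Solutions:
 h(a) = C1 + Integral(C2*airyai(-5^(1/3)*7^(2/3)*a/7) + C3*airybi(-5^(1/3)*7^(2/3)*a/7), a)


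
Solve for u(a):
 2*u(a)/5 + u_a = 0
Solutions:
 u(a) = C1*exp(-2*a/5)


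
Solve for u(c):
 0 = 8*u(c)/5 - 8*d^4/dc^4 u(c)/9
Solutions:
 u(c) = C1*exp(-sqrt(3)*5^(3/4)*c/5) + C2*exp(sqrt(3)*5^(3/4)*c/5) + C3*sin(sqrt(3)*5^(3/4)*c/5) + C4*cos(sqrt(3)*5^(3/4)*c/5)


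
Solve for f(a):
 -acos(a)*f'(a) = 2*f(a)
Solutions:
 f(a) = C1*exp(-2*Integral(1/acos(a), a))


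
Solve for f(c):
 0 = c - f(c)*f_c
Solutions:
 f(c) = -sqrt(C1 + c^2)
 f(c) = sqrt(C1 + c^2)


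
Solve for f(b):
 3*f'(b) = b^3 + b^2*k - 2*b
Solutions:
 f(b) = C1 + b^4/12 + b^3*k/9 - b^2/3


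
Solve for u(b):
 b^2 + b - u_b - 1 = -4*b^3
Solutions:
 u(b) = C1 + b^4 + b^3/3 + b^2/2 - b


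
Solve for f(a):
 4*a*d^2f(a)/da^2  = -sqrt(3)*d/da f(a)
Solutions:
 f(a) = C1 + C2*a^(1 - sqrt(3)/4)


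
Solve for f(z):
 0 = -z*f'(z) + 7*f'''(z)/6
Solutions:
 f(z) = C1 + Integral(C2*airyai(6^(1/3)*7^(2/3)*z/7) + C3*airybi(6^(1/3)*7^(2/3)*z/7), z)


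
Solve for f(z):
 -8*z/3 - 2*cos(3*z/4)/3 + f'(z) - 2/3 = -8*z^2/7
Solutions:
 f(z) = C1 - 8*z^3/21 + 4*z^2/3 + 2*z/3 + 8*sin(3*z/4)/9


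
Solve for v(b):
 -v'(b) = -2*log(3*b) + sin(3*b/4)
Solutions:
 v(b) = C1 + 2*b*log(b) - 2*b + 2*b*log(3) + 4*cos(3*b/4)/3


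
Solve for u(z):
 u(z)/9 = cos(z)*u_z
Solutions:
 u(z) = C1*(sin(z) + 1)^(1/18)/(sin(z) - 1)^(1/18)


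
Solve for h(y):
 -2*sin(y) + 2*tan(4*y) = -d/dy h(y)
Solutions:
 h(y) = C1 + log(cos(4*y))/2 - 2*cos(y)


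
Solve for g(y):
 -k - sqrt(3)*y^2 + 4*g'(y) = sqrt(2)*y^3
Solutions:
 g(y) = C1 + k*y/4 + sqrt(2)*y^4/16 + sqrt(3)*y^3/12


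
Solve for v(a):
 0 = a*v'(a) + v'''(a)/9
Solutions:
 v(a) = C1 + Integral(C2*airyai(-3^(2/3)*a) + C3*airybi(-3^(2/3)*a), a)


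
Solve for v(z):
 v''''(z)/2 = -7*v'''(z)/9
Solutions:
 v(z) = C1 + C2*z + C3*z^2 + C4*exp(-14*z/9)


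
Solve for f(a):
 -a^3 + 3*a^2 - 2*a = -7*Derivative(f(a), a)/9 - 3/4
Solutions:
 f(a) = C1 + 9*a^4/28 - 9*a^3/7 + 9*a^2/7 - 27*a/28


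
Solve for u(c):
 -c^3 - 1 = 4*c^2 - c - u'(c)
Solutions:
 u(c) = C1 + c^4/4 + 4*c^3/3 - c^2/2 + c


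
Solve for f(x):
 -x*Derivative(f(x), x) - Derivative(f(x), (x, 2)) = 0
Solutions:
 f(x) = C1 + C2*erf(sqrt(2)*x/2)


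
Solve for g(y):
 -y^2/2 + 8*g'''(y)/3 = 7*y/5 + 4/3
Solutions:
 g(y) = C1 + C2*y + C3*y^2 + y^5/320 + 7*y^4/320 + y^3/12


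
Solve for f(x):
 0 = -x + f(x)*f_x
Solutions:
 f(x) = -sqrt(C1 + x^2)
 f(x) = sqrt(C1 + x^2)


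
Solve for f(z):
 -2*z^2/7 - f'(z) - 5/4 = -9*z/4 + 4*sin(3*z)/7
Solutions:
 f(z) = C1 - 2*z^3/21 + 9*z^2/8 - 5*z/4 + 4*cos(3*z)/21


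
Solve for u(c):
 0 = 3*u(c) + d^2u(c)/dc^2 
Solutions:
 u(c) = C1*sin(sqrt(3)*c) + C2*cos(sqrt(3)*c)


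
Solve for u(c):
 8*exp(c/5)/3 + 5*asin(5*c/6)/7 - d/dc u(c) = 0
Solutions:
 u(c) = C1 + 5*c*asin(5*c/6)/7 + sqrt(36 - 25*c^2)/7 + 40*exp(c/5)/3


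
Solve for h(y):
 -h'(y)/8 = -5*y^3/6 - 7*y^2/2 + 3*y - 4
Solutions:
 h(y) = C1 + 5*y^4/3 + 28*y^3/3 - 12*y^2 + 32*y


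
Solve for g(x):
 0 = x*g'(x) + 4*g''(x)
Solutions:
 g(x) = C1 + C2*erf(sqrt(2)*x/4)


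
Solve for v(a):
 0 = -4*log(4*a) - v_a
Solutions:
 v(a) = C1 - 4*a*log(a) - a*log(256) + 4*a


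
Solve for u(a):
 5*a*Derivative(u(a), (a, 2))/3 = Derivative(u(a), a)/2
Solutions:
 u(a) = C1 + C2*a^(13/10)


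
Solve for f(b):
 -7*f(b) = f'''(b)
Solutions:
 f(b) = C3*exp(-7^(1/3)*b) + (C1*sin(sqrt(3)*7^(1/3)*b/2) + C2*cos(sqrt(3)*7^(1/3)*b/2))*exp(7^(1/3)*b/2)


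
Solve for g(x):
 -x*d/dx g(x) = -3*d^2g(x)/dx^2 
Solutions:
 g(x) = C1 + C2*erfi(sqrt(6)*x/6)


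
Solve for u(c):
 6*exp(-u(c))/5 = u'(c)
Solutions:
 u(c) = log(C1 + 6*c/5)


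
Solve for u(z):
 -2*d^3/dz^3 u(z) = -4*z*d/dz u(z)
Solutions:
 u(z) = C1 + Integral(C2*airyai(2^(1/3)*z) + C3*airybi(2^(1/3)*z), z)


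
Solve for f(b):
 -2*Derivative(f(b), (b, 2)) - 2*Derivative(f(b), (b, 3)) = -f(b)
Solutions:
 f(b) = C1*exp(-b*(2*2^(2/3)/(3*sqrt(57) + 23)^(1/3) + 4 + 2^(1/3)*(3*sqrt(57) + 23)^(1/3))/12)*sin(2^(1/3)*sqrt(3)*b*(-(3*sqrt(57) + 23)^(1/3) + 2*2^(1/3)/(3*sqrt(57) + 23)^(1/3))/12) + C2*exp(-b*(2*2^(2/3)/(3*sqrt(57) + 23)^(1/3) + 4 + 2^(1/3)*(3*sqrt(57) + 23)^(1/3))/12)*cos(2^(1/3)*sqrt(3)*b*(-(3*sqrt(57) + 23)^(1/3) + 2*2^(1/3)/(3*sqrt(57) + 23)^(1/3))/12) + C3*exp(b*(-2 + 2*2^(2/3)/(3*sqrt(57) + 23)^(1/3) + 2^(1/3)*(3*sqrt(57) + 23)^(1/3))/6)


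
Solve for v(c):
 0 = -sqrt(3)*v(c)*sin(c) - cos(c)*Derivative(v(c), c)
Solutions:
 v(c) = C1*cos(c)^(sqrt(3))


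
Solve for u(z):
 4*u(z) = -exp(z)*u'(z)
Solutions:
 u(z) = C1*exp(4*exp(-z))


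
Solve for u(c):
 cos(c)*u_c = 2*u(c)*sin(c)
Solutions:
 u(c) = C1/cos(c)^2


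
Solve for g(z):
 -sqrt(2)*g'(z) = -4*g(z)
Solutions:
 g(z) = C1*exp(2*sqrt(2)*z)


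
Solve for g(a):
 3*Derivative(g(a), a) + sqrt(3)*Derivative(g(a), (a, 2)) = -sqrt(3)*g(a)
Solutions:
 g(a) = (C1*sin(a/2) + C2*cos(a/2))*exp(-sqrt(3)*a/2)


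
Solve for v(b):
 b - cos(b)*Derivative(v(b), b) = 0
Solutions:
 v(b) = C1 + Integral(b/cos(b), b)


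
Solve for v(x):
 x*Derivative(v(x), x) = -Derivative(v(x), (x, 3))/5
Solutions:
 v(x) = C1 + Integral(C2*airyai(-5^(1/3)*x) + C3*airybi(-5^(1/3)*x), x)


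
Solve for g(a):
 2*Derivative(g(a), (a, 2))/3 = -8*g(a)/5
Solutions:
 g(a) = C1*sin(2*sqrt(15)*a/5) + C2*cos(2*sqrt(15)*a/5)


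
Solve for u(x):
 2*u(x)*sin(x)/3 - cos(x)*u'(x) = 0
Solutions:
 u(x) = C1/cos(x)^(2/3)


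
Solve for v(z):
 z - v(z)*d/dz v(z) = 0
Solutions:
 v(z) = -sqrt(C1 + z^2)
 v(z) = sqrt(C1 + z^2)


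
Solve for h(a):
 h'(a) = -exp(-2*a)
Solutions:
 h(a) = C1 + exp(-2*a)/2


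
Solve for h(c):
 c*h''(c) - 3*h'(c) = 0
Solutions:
 h(c) = C1 + C2*c^4


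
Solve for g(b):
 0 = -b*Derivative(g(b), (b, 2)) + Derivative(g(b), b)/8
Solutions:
 g(b) = C1 + C2*b^(9/8)


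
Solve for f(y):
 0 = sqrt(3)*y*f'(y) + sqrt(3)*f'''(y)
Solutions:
 f(y) = C1 + Integral(C2*airyai(-y) + C3*airybi(-y), y)


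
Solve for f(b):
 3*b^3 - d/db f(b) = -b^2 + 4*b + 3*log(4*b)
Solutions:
 f(b) = C1 + 3*b^4/4 + b^3/3 - 2*b^2 - 3*b*log(b) - b*log(64) + 3*b


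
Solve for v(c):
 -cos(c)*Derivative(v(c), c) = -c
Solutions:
 v(c) = C1 + Integral(c/cos(c), c)


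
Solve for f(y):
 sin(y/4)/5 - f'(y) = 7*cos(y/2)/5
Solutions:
 f(y) = C1 - 14*sin(y/2)/5 - 4*cos(y/4)/5


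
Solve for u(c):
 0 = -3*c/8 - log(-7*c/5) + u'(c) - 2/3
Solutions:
 u(c) = C1 + 3*c^2/16 + c*log(-c) + c*(-log(5) - 1/3 + log(7))


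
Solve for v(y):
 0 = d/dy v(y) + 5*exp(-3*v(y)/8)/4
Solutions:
 v(y) = 8*log(C1 - 15*y/32)/3
 v(y) = 8*log((-6^(1/3) - 2^(1/3)*3^(5/6)*I)*(C1 - 5*y)^(1/3)/8)
 v(y) = 8*log((-6^(1/3) + 2^(1/3)*3^(5/6)*I)*(C1 - 5*y)^(1/3)/8)


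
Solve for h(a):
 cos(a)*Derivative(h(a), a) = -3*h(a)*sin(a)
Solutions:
 h(a) = C1*cos(a)^3


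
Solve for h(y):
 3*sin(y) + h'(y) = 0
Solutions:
 h(y) = C1 + 3*cos(y)


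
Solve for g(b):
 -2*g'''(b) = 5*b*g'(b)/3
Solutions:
 g(b) = C1 + Integral(C2*airyai(-5^(1/3)*6^(2/3)*b/6) + C3*airybi(-5^(1/3)*6^(2/3)*b/6), b)


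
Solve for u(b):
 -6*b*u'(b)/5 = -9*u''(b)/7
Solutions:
 u(b) = C1 + C2*erfi(sqrt(105)*b/15)


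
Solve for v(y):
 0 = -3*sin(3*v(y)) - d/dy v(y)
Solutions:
 v(y) = -acos((-C1 - exp(18*y))/(C1 - exp(18*y)))/3 + 2*pi/3
 v(y) = acos((-C1 - exp(18*y))/(C1 - exp(18*y)))/3


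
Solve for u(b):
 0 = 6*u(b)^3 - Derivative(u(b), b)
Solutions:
 u(b) = -sqrt(2)*sqrt(-1/(C1 + 6*b))/2
 u(b) = sqrt(2)*sqrt(-1/(C1 + 6*b))/2


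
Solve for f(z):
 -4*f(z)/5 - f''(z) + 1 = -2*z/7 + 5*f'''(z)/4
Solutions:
 f(z) = C1*exp(z*(-4 + 4/(3*sqrt(2265) + 143)^(1/3) + (3*sqrt(2265) + 143)^(1/3))/15)*sin(sqrt(3)*z*(-(3*sqrt(2265) + 143)^(1/3) + 4/(3*sqrt(2265) + 143)^(1/3))/15) + C2*exp(z*(-4 + 4/(3*sqrt(2265) + 143)^(1/3) + (3*sqrt(2265) + 143)^(1/3))/15)*cos(sqrt(3)*z*(-(3*sqrt(2265) + 143)^(1/3) + 4/(3*sqrt(2265) + 143)^(1/3))/15) + C3*exp(-2*z*(4/(3*sqrt(2265) + 143)^(1/3) + 2 + (3*sqrt(2265) + 143)^(1/3))/15) + 5*z/14 + 5/4


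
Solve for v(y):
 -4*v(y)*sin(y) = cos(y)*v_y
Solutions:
 v(y) = C1*cos(y)^4


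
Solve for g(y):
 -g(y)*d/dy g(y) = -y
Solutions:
 g(y) = -sqrt(C1 + y^2)
 g(y) = sqrt(C1 + y^2)


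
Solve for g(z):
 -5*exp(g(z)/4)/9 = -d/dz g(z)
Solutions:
 g(z) = 4*log(-1/(C1 + 5*z)) + 8*log(6)


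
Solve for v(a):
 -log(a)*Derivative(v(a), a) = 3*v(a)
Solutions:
 v(a) = C1*exp(-3*li(a))


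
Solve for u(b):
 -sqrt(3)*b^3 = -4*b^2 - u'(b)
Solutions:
 u(b) = C1 + sqrt(3)*b^4/4 - 4*b^3/3


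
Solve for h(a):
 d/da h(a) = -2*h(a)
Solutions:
 h(a) = C1*exp(-2*a)


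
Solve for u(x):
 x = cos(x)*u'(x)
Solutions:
 u(x) = C1 + Integral(x/cos(x), x)


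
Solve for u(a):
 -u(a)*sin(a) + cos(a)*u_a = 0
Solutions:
 u(a) = C1/cos(a)


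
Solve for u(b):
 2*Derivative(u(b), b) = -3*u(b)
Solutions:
 u(b) = C1*exp(-3*b/2)


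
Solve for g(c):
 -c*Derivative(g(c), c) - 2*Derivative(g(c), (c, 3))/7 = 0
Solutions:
 g(c) = C1 + Integral(C2*airyai(-2^(2/3)*7^(1/3)*c/2) + C3*airybi(-2^(2/3)*7^(1/3)*c/2), c)


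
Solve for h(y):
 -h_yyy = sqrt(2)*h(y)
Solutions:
 h(y) = C3*exp(-2^(1/6)*y) + (C1*sin(2^(1/6)*sqrt(3)*y/2) + C2*cos(2^(1/6)*sqrt(3)*y/2))*exp(2^(1/6)*y/2)


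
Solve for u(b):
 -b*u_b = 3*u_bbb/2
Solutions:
 u(b) = C1 + Integral(C2*airyai(-2^(1/3)*3^(2/3)*b/3) + C3*airybi(-2^(1/3)*3^(2/3)*b/3), b)


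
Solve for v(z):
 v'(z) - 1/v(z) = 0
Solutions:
 v(z) = -sqrt(C1 + 2*z)
 v(z) = sqrt(C1 + 2*z)


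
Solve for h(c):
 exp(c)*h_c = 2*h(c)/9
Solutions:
 h(c) = C1*exp(-2*exp(-c)/9)


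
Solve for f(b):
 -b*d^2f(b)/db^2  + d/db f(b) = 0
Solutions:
 f(b) = C1 + C2*b^2


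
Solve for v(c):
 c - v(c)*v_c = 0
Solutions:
 v(c) = -sqrt(C1 + c^2)
 v(c) = sqrt(C1 + c^2)


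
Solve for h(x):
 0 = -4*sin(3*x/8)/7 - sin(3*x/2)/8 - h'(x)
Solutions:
 h(x) = C1 + 32*cos(3*x/8)/21 + cos(3*x/2)/12


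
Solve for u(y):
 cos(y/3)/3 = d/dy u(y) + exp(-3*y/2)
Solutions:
 u(y) = C1 + sin(y/3) + 2*exp(-3*y/2)/3


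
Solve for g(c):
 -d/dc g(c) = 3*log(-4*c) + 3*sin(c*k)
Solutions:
 g(c) = C1 - 3*c*log(-c) - 6*c*log(2) + 3*c - 3*Piecewise((-cos(c*k)/k, Ne(k, 0)), (0, True))


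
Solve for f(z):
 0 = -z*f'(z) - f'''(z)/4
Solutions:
 f(z) = C1 + Integral(C2*airyai(-2^(2/3)*z) + C3*airybi(-2^(2/3)*z), z)


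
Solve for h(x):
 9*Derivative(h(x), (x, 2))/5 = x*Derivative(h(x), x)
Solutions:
 h(x) = C1 + C2*erfi(sqrt(10)*x/6)


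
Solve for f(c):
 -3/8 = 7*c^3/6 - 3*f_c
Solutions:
 f(c) = C1 + 7*c^4/72 + c/8


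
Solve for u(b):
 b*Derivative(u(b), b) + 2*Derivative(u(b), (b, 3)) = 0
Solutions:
 u(b) = C1 + Integral(C2*airyai(-2^(2/3)*b/2) + C3*airybi(-2^(2/3)*b/2), b)


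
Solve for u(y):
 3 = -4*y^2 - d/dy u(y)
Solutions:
 u(y) = C1 - 4*y^3/3 - 3*y


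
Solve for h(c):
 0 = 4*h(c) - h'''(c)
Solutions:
 h(c) = C3*exp(2^(2/3)*c) + (C1*sin(2^(2/3)*sqrt(3)*c/2) + C2*cos(2^(2/3)*sqrt(3)*c/2))*exp(-2^(2/3)*c/2)


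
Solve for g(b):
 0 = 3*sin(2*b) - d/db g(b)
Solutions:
 g(b) = C1 - 3*cos(2*b)/2


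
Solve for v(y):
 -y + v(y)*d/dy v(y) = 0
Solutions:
 v(y) = -sqrt(C1 + y^2)
 v(y) = sqrt(C1 + y^2)


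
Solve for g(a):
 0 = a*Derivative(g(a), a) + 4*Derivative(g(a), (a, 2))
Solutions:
 g(a) = C1 + C2*erf(sqrt(2)*a/4)


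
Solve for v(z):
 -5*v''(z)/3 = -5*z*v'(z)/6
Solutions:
 v(z) = C1 + C2*erfi(z/2)


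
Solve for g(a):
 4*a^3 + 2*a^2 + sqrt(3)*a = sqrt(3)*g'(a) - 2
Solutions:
 g(a) = C1 + sqrt(3)*a^4/3 + 2*sqrt(3)*a^3/9 + a^2/2 + 2*sqrt(3)*a/3


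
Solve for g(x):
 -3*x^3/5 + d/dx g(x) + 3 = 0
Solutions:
 g(x) = C1 + 3*x^4/20 - 3*x


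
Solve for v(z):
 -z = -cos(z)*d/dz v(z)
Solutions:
 v(z) = C1 + Integral(z/cos(z), z)


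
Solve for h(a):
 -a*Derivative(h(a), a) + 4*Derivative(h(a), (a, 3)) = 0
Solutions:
 h(a) = C1 + Integral(C2*airyai(2^(1/3)*a/2) + C3*airybi(2^(1/3)*a/2), a)


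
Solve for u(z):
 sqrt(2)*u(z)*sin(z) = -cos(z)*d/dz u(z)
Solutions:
 u(z) = C1*cos(z)^(sqrt(2))


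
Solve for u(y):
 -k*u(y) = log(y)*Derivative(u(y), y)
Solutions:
 u(y) = C1*exp(-k*li(y))


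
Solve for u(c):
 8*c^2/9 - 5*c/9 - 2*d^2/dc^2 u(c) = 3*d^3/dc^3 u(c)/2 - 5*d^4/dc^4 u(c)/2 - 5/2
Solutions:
 u(c) = C1 + C2*c + C3*exp(c*(3 - sqrt(89))/10) + C4*exp(c*(3 + sqrt(89))/10) + c^4/27 - 17*c^3/108 + 221*c^2/144


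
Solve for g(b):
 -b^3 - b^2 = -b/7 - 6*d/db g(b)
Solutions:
 g(b) = C1 + b^4/24 + b^3/18 - b^2/84


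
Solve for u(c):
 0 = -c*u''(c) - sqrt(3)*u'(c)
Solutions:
 u(c) = C1 + C2*c^(1 - sqrt(3))


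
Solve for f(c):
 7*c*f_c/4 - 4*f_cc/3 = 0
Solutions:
 f(c) = C1 + C2*erfi(sqrt(42)*c/8)


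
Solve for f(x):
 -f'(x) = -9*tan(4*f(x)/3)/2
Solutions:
 f(x) = -3*asin(C1*exp(6*x))/4 + 3*pi/4
 f(x) = 3*asin(C1*exp(6*x))/4


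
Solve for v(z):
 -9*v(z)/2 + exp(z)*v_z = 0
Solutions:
 v(z) = C1*exp(-9*exp(-z)/2)


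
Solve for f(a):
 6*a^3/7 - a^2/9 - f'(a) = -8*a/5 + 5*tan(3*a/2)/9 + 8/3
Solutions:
 f(a) = C1 + 3*a^4/14 - a^3/27 + 4*a^2/5 - 8*a/3 + 10*log(cos(3*a/2))/27


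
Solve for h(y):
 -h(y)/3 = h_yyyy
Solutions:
 h(y) = (C1*sin(sqrt(2)*3^(3/4)*y/6) + C2*cos(sqrt(2)*3^(3/4)*y/6))*exp(-sqrt(2)*3^(3/4)*y/6) + (C3*sin(sqrt(2)*3^(3/4)*y/6) + C4*cos(sqrt(2)*3^(3/4)*y/6))*exp(sqrt(2)*3^(3/4)*y/6)


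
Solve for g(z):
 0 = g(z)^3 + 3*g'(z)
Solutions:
 g(z) = -sqrt(6)*sqrt(-1/(C1 - z))/2
 g(z) = sqrt(6)*sqrt(-1/(C1 - z))/2


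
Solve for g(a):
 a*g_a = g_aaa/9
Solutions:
 g(a) = C1 + Integral(C2*airyai(3^(2/3)*a) + C3*airybi(3^(2/3)*a), a)


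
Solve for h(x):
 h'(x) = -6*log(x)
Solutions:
 h(x) = C1 - 6*x*log(x) + 6*x


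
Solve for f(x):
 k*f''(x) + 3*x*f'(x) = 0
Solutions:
 f(x) = C1 + C2*sqrt(k)*erf(sqrt(6)*x*sqrt(1/k)/2)


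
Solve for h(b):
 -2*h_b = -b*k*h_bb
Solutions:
 h(b) = C1 + b^(((re(k) + 2)*re(k) + im(k)^2)/(re(k)^2 + im(k)^2))*(C2*sin(2*log(b)*Abs(im(k))/(re(k)^2 + im(k)^2)) + C3*cos(2*log(b)*im(k)/(re(k)^2 + im(k)^2)))


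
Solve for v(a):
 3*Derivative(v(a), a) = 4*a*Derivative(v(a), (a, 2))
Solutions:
 v(a) = C1 + C2*a^(7/4)


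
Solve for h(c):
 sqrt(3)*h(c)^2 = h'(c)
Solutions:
 h(c) = -1/(C1 + sqrt(3)*c)


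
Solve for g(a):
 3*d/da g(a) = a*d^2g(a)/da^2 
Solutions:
 g(a) = C1 + C2*a^4


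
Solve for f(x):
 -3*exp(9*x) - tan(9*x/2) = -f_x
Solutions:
 f(x) = C1 + exp(9*x)/3 - 2*log(cos(9*x/2))/9


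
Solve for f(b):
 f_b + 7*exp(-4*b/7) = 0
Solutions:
 f(b) = C1 + 49*exp(-4*b/7)/4


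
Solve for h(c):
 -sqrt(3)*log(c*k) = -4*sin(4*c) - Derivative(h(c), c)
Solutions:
 h(c) = C1 + sqrt(3)*c*(log(c*k) - 1) + cos(4*c)


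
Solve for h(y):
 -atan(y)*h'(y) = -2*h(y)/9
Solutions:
 h(y) = C1*exp(2*Integral(1/atan(y), y)/9)


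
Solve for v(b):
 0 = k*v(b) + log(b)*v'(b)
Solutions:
 v(b) = C1*exp(-k*li(b))


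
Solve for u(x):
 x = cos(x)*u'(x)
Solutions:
 u(x) = C1 + Integral(x/cos(x), x)


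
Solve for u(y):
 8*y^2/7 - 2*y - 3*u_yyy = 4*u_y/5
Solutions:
 u(y) = C1 + C2*sin(2*sqrt(15)*y/15) + C3*cos(2*sqrt(15)*y/15) + 10*y^3/21 - 5*y^2/4 - 75*y/7


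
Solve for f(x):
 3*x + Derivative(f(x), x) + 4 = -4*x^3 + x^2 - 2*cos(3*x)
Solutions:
 f(x) = C1 - x^4 + x^3/3 - 3*x^2/2 - 4*x - 2*sin(3*x)/3


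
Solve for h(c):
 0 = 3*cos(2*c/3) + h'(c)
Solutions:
 h(c) = C1 - 9*sin(2*c/3)/2


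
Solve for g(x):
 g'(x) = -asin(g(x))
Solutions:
 Integral(1/asin(_y), (_y, g(x))) = C1 - x


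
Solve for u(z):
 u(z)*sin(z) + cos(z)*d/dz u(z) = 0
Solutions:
 u(z) = C1*cos(z)


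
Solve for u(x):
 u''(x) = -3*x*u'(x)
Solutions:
 u(x) = C1 + C2*erf(sqrt(6)*x/2)


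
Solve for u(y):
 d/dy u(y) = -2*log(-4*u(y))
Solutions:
 Integral(1/(log(-_y) + 2*log(2)), (_y, u(y)))/2 = C1 - y


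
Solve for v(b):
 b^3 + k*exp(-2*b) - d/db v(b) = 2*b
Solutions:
 v(b) = C1 + b^4/4 - b^2 - k*exp(-2*b)/2


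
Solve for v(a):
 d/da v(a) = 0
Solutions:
 v(a) = C1


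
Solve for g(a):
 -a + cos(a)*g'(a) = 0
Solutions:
 g(a) = C1 + Integral(a/cos(a), a)


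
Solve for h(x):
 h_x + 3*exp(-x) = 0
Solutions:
 h(x) = C1 + 3*exp(-x)
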